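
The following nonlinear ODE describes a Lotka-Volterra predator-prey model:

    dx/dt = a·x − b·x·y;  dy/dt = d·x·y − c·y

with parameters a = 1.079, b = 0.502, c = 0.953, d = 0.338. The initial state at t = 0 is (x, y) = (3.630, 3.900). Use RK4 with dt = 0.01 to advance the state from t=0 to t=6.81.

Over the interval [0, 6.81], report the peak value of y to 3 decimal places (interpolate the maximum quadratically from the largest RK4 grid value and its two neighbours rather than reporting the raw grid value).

max y = 4.044

t=0.000: state=(3.630, 3.900)
step 1 (dt=0.01): k1=(-3.190, 1.068), k2=(-3.186, 1.049), k3=(-3.186, 1.049), k4=(-3.181, 1.029); state += dt/6·(k1+2k2+2k3+k4)
t=0.010: state=(3.598, 3.910)
t=0.020: state=(3.566, 3.921)
t=0.030: state=(3.535, 3.930)
continuing one RK4 step at a time; state shown every 25 steps (Δt=0.25):
t=0.250: state=(2.881, 4.043)
t=0.500: state=(2.279, 3.957)
t=0.750: state=(1.842, 3.707)
t=1.000: state=(1.547, 3.368)
t=1.250: state=(1.359, 2.999)
t=1.500: state=(1.249, 2.637)
t=1.750: state=(1.201, 2.304)
t=2.000: state=(1.200, 2.009)
t=2.250: state=(1.242, 1.754)
t=2.500: state=(1.323, 1.540)
t=2.750: state=(1.444, 1.364)
t=3.000: state=(1.609, 1.222)
t=3.250: state=(1.821, 1.113)
t=3.500: state=(2.084, 1.034)
t=3.750: state=(2.406, 0.985)
t=4.000: state=(2.789, 0.966)
t=4.250: state=(3.233, 0.981)
t=4.500: state=(3.733, 1.037)
t=4.750: state=(4.265, 1.146)
t=5.000: state=(4.788, 1.324)
t=5.250: state=(5.227, 1.594)
t=5.500: state=(5.477, 1.978)
t=5.750: state=(5.429, 2.477)
t=6.000: state=(5.030, 3.044)
t=6.250: state=(4.344, 3.570)
t=6.500: state=(3.546, 3.927)
t=6.750: state=(2.809, 4.044)
t=6.810: state=(2.654, 4.037)
largest grid value and its neighbours: y(0.260)=4.04365, y(0.270)=4.04393, y(0.280)=4.04384
parabola through these three points peaks at t≈0.273 with y≈4.04394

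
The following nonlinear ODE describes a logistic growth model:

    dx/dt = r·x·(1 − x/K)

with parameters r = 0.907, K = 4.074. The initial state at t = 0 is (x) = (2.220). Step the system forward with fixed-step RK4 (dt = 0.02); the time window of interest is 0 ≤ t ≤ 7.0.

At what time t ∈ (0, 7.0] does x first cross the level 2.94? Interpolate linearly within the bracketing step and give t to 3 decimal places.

t=0.000: state=(2.220)
step 1 (dt=0.02): k1=(0.916), k2=(0.916), k3=(0.916), k4=(0.915); state += dt/6·(k1+2k2+2k3+k4)
t=0.020: state=(2.238)
t=0.040: state=(2.257)
t=0.060: state=(2.275)
continuing one RK4 step at a time; state shown every 25 steps (Δt=0.5):
t=0.500: state=(2.662)
t=0.840: state=(2.931)
next step: t=0.860: state=(2.946) — x has crossed 2.94
linear interpolation between t=0.840 (2.93129) and t=0.860 (2.94615) → t≈0.852

t = 0.852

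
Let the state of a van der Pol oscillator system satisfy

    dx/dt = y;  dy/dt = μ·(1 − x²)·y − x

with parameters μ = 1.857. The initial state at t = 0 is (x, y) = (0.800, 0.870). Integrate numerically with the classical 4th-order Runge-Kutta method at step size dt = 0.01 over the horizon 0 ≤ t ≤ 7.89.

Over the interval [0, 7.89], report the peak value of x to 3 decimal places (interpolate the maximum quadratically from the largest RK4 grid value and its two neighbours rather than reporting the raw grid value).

max x = 2.019

t=0.000: state=(0.800, 0.870)
step 1 (dt=0.01): k1=(0.870, -0.218), k2=(0.869, -0.235), k3=(0.869, -0.235), k4=(0.868, -0.251); state += dt/6·(k1+2k2+2k3+k4)
t=0.010: state=(0.809, 0.868)
t=0.020: state=(0.817, 0.865)
t=0.030: state=(0.826, 0.862)
continuing one RK4 step at a time; state shown every 50 steps (Δt=0.5):
t=0.500: state=(1.144, 0.403)
t=1.000: state=(1.182, -0.216)
t=1.500: state=(0.954, -0.699)
t=2.000: state=(0.426, -1.552)
t=2.500: state=(-0.819, -3.420)
t=3.000: state=(-1.942, -0.552)
t=3.500: state=(-1.918, 0.308)
t=4.000: state=(-1.733, 0.419)
t=4.500: state=(-1.498, 0.527)
t=5.000: state=(-1.190, 0.736)
t=5.500: state=(-0.708, 1.294)
t=6.000: state=(0.314, 3.089)
t=6.500: state=(1.839, 1.518)
t=7.000: state=(1.992, -0.236)
t=7.500: state=(1.828, -0.384)
t=7.890: state=(1.666, -0.448)
largest grid value and its neighbours: x(6.800)=2.01871, x(6.810)=2.01879, x(6.820)=2.01866
parabola through these three points peaks at t≈6.809 with x≈2.01879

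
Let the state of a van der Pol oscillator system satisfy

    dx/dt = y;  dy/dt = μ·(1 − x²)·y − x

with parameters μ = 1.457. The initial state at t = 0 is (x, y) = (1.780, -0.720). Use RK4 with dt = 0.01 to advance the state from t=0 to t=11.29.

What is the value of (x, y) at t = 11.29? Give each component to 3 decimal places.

t=0.000: state=(1.780, -0.720)
step 1 (dt=0.01): k1=(-0.720, 0.495), k2=(-0.718, 0.477), k3=(-0.718, 0.477), k4=(-0.715, 0.460); state += dt/6·(k1+2k2+2k3+k4)
t=0.010: state=(1.773, -0.715)
t=0.020: state=(1.766, -0.711)
t=0.030: state=(1.759, -0.707)
continuing one RK4 step at a time; state shown every 50 steps (Δt=0.5):
t=0.500: state=(1.435, -0.723)
t=1.000: state=(1.011, -1.025)
t=1.500: state=(0.319, -1.898)
t=2.000: state=(-1.016, -3.173)
t=2.500: state=(-1.983, -0.493)
t=3.000: state=(-1.947, 0.354)
t=3.500: state=(-1.726, 0.511)
t=4.000: state=(-1.435, 0.666)
t=4.500: state=(-1.035, 0.977)
t=5.000: state=(-0.377, 1.793)
t=5.500: state=(0.903, 3.174)
t=6.000: state=(1.958, 0.650)
t=6.500: state=(1.955, -0.335)
t=7.000: state=(1.739, -0.503)
t=7.500: state=(1.452, -0.655)
t=8.000: state=(1.061, -0.952)
t=8.500: state=(0.425, -1.723)
t=9.000: state=(-0.817, -3.165)
t=9.500: state=(-1.938, -0.782)
t=10.000: state=(-1.964, 0.318)
t=10.500: state=(-1.753, 0.496)
t=11.000: state=(-1.470, 0.645)
t=11.290: state=(-1.265, 0.781)

(x, y) = (-1.265, 0.781)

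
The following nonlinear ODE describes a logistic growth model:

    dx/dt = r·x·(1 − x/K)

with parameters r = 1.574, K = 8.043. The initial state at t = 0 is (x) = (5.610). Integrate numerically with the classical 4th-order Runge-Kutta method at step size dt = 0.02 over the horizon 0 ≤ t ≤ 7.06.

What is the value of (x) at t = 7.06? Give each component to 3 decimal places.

t=0.000: state=(5.610)
step 1 (dt=0.02): k1=(2.671), k2=(2.654), k3=(2.654), k4=(2.638); state += dt/6·(k1+2k2+2k3+k4)
t=0.020: state=(5.663)
t=0.040: state=(5.715)
t=0.060: state=(5.767)
continuing one RK4 step at a time; state shown every 25 steps (Δt=0.5):
t=0.500: state=(6.717)
t=1.000: state=(7.380)
t=1.500: state=(7.727)
t=2.000: state=(7.896)
t=2.500: state=(7.975)
t=3.000: state=(8.012)
t=3.500: state=(8.029)
t=4.000: state=(8.037)
t=4.500: state=(8.040)
t=5.000: state=(8.042)
t=5.500: state=(8.042)
t=6.000: state=(8.043)
t=6.500: state=(8.043)
t=7.000: state=(8.043)
t=7.060: state=(8.043)

(x) = (8.043)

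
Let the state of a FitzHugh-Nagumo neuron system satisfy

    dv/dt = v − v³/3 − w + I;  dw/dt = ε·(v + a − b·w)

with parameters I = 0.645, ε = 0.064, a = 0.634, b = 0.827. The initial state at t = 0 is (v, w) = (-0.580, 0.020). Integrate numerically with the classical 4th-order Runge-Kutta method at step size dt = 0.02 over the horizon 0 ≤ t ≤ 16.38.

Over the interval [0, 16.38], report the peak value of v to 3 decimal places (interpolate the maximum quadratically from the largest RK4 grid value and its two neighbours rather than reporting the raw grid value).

t=0.000: state=(-0.580, 0.020)
step 1 (dt=0.02): k1=(0.110, 0.002), k2=(0.111, 0.002), k3=(0.111, 0.002), k4=(0.111, 0.003); state += dt/6·(k1+2k2+2k3+k4)
t=0.020: state=(-0.578, 0.020)
t=0.040: state=(-0.576, 0.020)
t=0.060: state=(-0.573, 0.020)
continuing one RK4 step at a time; state shown every 50 steps (Δt=1):
t=1.000: state=(-0.423, 0.027)
t=2.000: state=(-0.079, 0.048)
t=3.000: state=(0.751, 0.103)
t=4.000: state=(1.709, 0.218)
t=5.000: state=(1.863, 0.360)
t=6.000: state=(1.825, 0.496)
t=7.000: state=(1.770, 0.622)
t=8.000: state=(1.714, 0.738)
t=9.000: state=(1.656, 0.844)
t=10.000: state=(1.598, 0.942)
t=11.000: state=(1.538, 1.031)
t=12.000: state=(1.477, 1.111)
t=13.000: state=(1.413, 1.183)
t=14.000: state=(1.346, 1.248)
t=15.000: state=(1.274, 1.305)
t=16.000: state=(1.195, 1.354)
t=16.380: state=(1.163, 1.371)
largest grid value and its neighbours: v(4.920)=1.86315, v(4.940)=1.86320, v(4.960)=1.86319
parabola through these three points peaks at t≈4.946 with v≈1.86320

max v = 1.863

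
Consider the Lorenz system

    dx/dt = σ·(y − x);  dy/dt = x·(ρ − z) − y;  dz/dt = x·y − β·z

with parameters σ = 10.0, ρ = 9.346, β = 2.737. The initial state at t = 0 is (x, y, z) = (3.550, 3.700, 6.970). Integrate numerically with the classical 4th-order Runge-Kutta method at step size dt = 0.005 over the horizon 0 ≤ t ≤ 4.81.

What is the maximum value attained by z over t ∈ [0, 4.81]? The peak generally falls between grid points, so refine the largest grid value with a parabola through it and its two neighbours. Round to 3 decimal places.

t=0.000: state=(3.550, 3.700, 6.970)
step 1 (dt=0.005): k1=(1.500, 4.735, -5.942), k2=(1.581, 4.785, -5.845), k3=(1.580, 4.784, -5.845), k4=(1.660, 4.834, -5.748); state += dt/6·(k1+2k2+2k3+k4)
t=0.005: state=(3.558, 3.724, 6.941)
t=0.010: state=(3.567, 3.748, 6.913)
t=0.015: state=(3.576, 3.773, 6.885)
continuing one RK4 step at a time; state shown every 40 steps (Δt=0.2):
t=0.200: state=(4.352, 4.931, 6.661)
t=0.400: state=(5.459, 5.849, 8.116)
t=0.600: state=(5.503, 5.164, 9.529)
t=0.800: state=(4.587, 4.159, 9.043)
t=1.000: state=(4.125, 4.108, 7.894)
t=1.200: state=(4.435, 4.722, 7.454)
t=1.400: state=(5.040, 5.289, 8.043)
t=1.600: state=(5.212, 5.119, 8.861)
t=1.800: state=(4.810, 4.568, 8.845)
t=2.000: state=(4.470, 4.401, 8.254)
t=2.200: state=(4.547, 4.675, 7.897)
t=2.400: state=(4.859, 5.006, 8.106)
t=2.600: state=(5.012, 5.002, 8.545)
t=2.800: state=(4.853, 4.732, 8.644)
t=3.000: state=(4.646, 4.583, 8.373)
t=3.200: state=(4.637, 4.687, 8.134)
t=3.400: state=(4.788, 4.870, 8.185)
t=3.600: state=(4.895, 4.909, 8.408)
t=3.800: state=(4.843, 4.787, 8.507)
t=4.000: state=(4.729, 4.685, 8.397)
t=4.200: state=(4.699, 4.713, 8.254)
t=4.400: state=(4.766, 4.810, 8.247)
t=4.600: state=(4.833, 4.850, 8.354)
t=4.800: state=(4.823, 4.799, 8.427)
t=4.810: state=(4.821, 4.796, 8.428)
largest grid value and its neighbours: z(0.635)=9.57580, z(0.640)=9.57687, z(0.645)=9.57658
parabola through these three points peaks at t≈0.641 with z≈9.57693

max z = 9.577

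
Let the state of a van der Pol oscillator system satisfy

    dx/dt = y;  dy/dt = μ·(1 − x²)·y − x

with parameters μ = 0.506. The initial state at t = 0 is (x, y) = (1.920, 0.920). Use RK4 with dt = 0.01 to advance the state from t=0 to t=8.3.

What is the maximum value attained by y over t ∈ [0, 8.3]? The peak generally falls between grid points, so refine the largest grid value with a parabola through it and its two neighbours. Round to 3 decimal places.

t=0.000: state=(1.920, 0.920)
step 1 (dt=0.01): k1=(0.920, -3.171), k2=(0.904, -3.162), k3=(0.904, -3.162), k4=(0.888, -3.152); state += dt/6·(k1+2k2+2k3+k4)
t=0.010: state=(1.929, 0.888)
t=0.020: state=(1.938, 0.857)
t=0.030: state=(1.946, 0.826)
continuing one RK4 step at a time; state shown every 50 steps (Δt=0.5):
t=0.500: state=(2.045, -0.281)
t=1.000: state=(1.747, -0.849)
t=1.500: state=(1.218, -1.272)
t=2.000: state=(0.456, -1.798)
t=2.500: state=(-0.576, -2.252)
t=3.000: state=(-1.595, -1.559)
t=3.500: state=(-2.009, -0.154)
t=4.000: state=(-1.865, 0.630)
t=4.500: state=(-1.432, 1.084)
t=5.000: state=(-0.776, 1.561)
t=5.500: state=(0.147, 2.118)
t=6.000: state=(1.235, 2.004)
t=6.500: state=(1.921, 0.655)
t=7.000: state=(1.958, -0.387)
t=7.500: state=(1.621, -0.916)
t=8.000: state=(1.054, -1.360)
t=8.300: state=(0.600, -1.679)
largest grid value and its neighbours: y(5.720)=2.23588, y(5.730)=2.23615, y(5.740)=2.23587
parabola through these three points peaks at t≈5.730 with y≈2.23615

max y = 2.236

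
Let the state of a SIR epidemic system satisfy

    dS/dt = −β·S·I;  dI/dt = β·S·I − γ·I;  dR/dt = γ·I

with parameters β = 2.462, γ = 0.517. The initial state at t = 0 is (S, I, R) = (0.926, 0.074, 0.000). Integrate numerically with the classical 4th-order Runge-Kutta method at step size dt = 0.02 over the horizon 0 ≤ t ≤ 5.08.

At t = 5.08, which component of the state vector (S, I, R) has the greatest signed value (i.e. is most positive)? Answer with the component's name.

t=0.000: state=(0.926, 0.074, 0.000)
step 1 (dt=0.02): k1=(-0.169, 0.130, 0.038), k2=(-0.171, 0.132, 0.039), k3=(-0.171, 0.132, 0.039), k4=(-0.174, 0.134, 0.040); state += dt/6·(k1+2k2+2k3+k4)
t=0.020: state=(0.923, 0.077, 0.001)
t=0.040: state=(0.919, 0.079, 0.002)
t=0.060: state=(0.915, 0.082, 0.002)
continuing one RK4 step at a time; state shown every 10 steps (Δt=0.2):
t=0.200: state=(0.887, 0.104, 0.009)
t=0.400: state=(0.834, 0.144, 0.022)
t=0.600: state=(0.768, 0.192, 0.039)
t=0.800: state=(0.689, 0.249, 0.062)
t=1.000: state=(0.601, 0.308, 0.091)
t=1.200: state=(0.509, 0.365, 0.126)
t=1.400: state=(0.420, 0.414, 0.166)
t=1.600: state=(0.339, 0.450, 0.211)
t=1.800: state=(0.270, 0.471, 0.258)
t=2.000: state=(0.214, 0.478, 0.308)
t=2.200: state=(0.169, 0.474, 0.357)
t=2.400: state=(0.134, 0.460, 0.405)
t=2.600: state=(0.108, 0.440, 0.452)
t=2.800: state=(0.087, 0.417, 0.496)
t=3.000: state=(0.071, 0.391, 0.538)
t=3.200: state=(0.059, 0.364, 0.577)
t=3.400: state=(0.050, 0.337, 0.613)
t=3.600: state=(0.043, 0.311, 0.647)
t=3.800: state=(0.037, 0.286, 0.678)
t=4.000: state=(0.032, 0.262, 0.706)
t=4.200: state=(0.028, 0.240, 0.732)
t=4.400: state=(0.025, 0.219, 0.755)
t=4.600: state=(0.023, 0.200, 0.777)
t=4.800: state=(0.021, 0.182, 0.797)
t=5.000: state=(0.019, 0.166, 0.815)
t=5.080: state=(0.019, 0.160, 0.822)
compare at T: S=0.019, I=0.160, R=0.822

largest component: R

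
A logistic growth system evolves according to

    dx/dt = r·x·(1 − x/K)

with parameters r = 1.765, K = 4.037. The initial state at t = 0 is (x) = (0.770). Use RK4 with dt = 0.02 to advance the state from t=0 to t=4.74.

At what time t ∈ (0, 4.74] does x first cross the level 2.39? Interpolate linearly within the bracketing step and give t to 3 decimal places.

t=0.000: state=(0.770)
step 1 (dt=0.02): k1=(1.100), k2=(1.112), k3=(1.112), k4=(1.124); state += dt/6·(k1+2k2+2k3+k4)
t=0.020: state=(0.792)
t=0.040: state=(0.815)
t=0.060: state=(0.838)
continuing one RK4 step at a time; state shown every 10 steps (Δt=0.2):
t=0.200: state=(1.014)
t=0.400: state=(1.305)
t=0.600: state=(1.633)
t=0.800: state=(1.985)
t=1.000: state=(2.338)
t=1.020: state=(2.373)
next step: t=1.040: state=(2.408) — x has crossed 2.39
linear interpolation between t=1.020 (2.37313) and t=1.040 (2.40755) → t≈1.030

t = 1.030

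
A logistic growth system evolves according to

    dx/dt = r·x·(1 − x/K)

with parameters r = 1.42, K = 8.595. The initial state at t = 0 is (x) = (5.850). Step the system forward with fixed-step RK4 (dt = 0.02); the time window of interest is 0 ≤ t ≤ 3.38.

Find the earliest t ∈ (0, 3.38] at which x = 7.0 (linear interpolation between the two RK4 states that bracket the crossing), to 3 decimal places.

t=0.000: state=(5.850)
step 1 (dt=0.02): k1=(2.653), k2=(2.639), k3=(2.639), k4=(2.625); state += dt/6·(k1+2k2+2k3+k4)
t=0.020: state=(5.903)
t=0.040: state=(5.955)
t=0.060: state=(6.007)
continuing one RK4 step at a time; state shown every 10 steps (Δt=0.2):
t=0.200: state=(6.352)
t=0.400: state=(6.790)
t=0.500: state=(6.984)
next step: t=0.520: state=(7.021) — x has crossed 7.0
linear interpolation between t=0.500 (6.98386) and t=0.520 (7.02071) → t≈0.509

t = 0.509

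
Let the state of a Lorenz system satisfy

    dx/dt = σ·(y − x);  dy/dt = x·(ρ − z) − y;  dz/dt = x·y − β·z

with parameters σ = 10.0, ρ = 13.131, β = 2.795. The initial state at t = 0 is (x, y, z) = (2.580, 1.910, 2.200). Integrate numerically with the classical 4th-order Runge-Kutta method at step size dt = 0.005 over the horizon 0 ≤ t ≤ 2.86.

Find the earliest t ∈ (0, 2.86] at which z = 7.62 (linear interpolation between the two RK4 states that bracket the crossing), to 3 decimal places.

t=0.000: state=(2.580, 1.910, 2.200)
step 1 (dt=0.005): k1=(-6.700, 26.292, -1.221), k2=(-5.875, 26.051, -1.076), k3=(-5.902, 26.073, -1.075), k4=(-5.101, 25.853, -0.930); state += dt/6·(k1+2k2+2k3+k4)
t=0.005: state=(2.551, 2.040, 2.195)
t=0.010: state=(2.529, 2.169, 2.191)
t=0.015: state=(2.514, 2.295, 2.188)
continuing one RK4 step at a time; state shown every 20 steps (Δt=0.1):
t=0.100: state=(3.092, 4.494, 2.431)
t=0.200: state=(5.176, 7.901, 4.089)
t=0.275: state=(7.474, 10.731, 7.381)
next step: t=0.280: state=(7.637, 10.888, 7.684) — z has crossed 7.62
linear interpolation between t=0.275 (7.38074) and t=0.280 (7.68386) → t≈0.279

t = 0.279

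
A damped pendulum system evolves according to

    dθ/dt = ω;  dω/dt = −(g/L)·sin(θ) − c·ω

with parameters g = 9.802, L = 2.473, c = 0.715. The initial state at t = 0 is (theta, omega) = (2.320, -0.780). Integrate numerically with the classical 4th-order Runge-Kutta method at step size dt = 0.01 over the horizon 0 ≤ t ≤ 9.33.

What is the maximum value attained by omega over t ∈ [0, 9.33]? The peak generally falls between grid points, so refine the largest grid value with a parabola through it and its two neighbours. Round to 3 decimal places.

t=0.000: state=(2.320, -0.780)
step 1 (dt=0.01): k1=(-0.780, -2.345), k2=(-0.792, -2.347), k3=(-0.792, -2.347), k4=(-0.803, -2.349); state += dt/6·(k1+2k2+2k3+k4)
t=0.010: state=(2.312, -0.803)
t=0.020: state=(2.304, -0.827)
t=0.030: state=(2.296, -0.851)
continuing one RK4 step at a time; state shown every 50 steps (Δt=0.5):
t=0.500: state=(1.623, -2.027)
t=1.000: state=(0.373, -2.720)
t=1.500: state=(-0.745, -1.473)
t=2.000: state=(-1.016, 0.334)
t=2.500: state=(-0.532, 1.423)
t=3.000: state=(0.186, 1.227)
t=3.500: state=(0.549, 0.178)
t=4.000: state=(0.399, -0.681)
t=4.500: state=(-0.003, -0.789)
t=5.000: state=(-0.282, -0.266)
t=5.500: state=(-0.263, 0.300)
t=6.000: state=(-0.051, 0.471)
t=6.500: state=(0.137, 0.231)
t=7.000: state=(0.163, -0.113)
t=7.500: state=(0.057, -0.267)
t=8.000: state=(-0.061, -0.171)
t=8.500: state=(-0.097, 0.027)
t=9.000: state=(-0.048, 0.145)
t=9.330: state=(0.001, 0.141)
largest grid value and its neighbours: omega(2.660)=1.50866, omega(2.670)=1.50914, omega(2.680)=1.50904
parabola through these three points peaks at t≈2.673 with omega≈1.50917

max omega = 1.509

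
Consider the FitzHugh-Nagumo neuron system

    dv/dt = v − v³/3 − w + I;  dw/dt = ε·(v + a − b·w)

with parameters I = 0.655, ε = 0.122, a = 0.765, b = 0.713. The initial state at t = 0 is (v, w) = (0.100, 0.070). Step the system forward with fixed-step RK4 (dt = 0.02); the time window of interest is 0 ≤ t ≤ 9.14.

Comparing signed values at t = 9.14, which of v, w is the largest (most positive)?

t=0.000: state=(0.100, 0.070)
step 1 (dt=0.02): k1=(0.685, 0.099), k2=(0.690, 0.100), k3=(0.690, 0.100), k4=(0.696, 0.101); state += dt/6·(k1+2k2+2k3+k4)
t=0.020: state=(0.114, 0.072)
t=0.040: state=(0.128, 0.074)
t=0.060: state=(0.142, 0.076)
continuing one RK4 step at a time; state shown every 25 steps (Δt=0.5):
t=0.500: state=(0.520, 0.130)
t=1.000: state=(1.064, 0.218)
t=1.500: state=(1.523, 0.333)
t=2.000: state=(1.729, 0.462)
t=2.500: state=(1.767, 0.593)
t=3.000: state=(1.741, 0.719)
t=3.500: state=(1.693, 0.836)
t=4.000: state=(1.637, 0.946)
t=4.500: state=(1.577, 1.047)
t=5.000: state=(1.514, 1.140)
t=5.500: state=(1.448, 1.226)
t=6.000: state=(1.379, 1.304)
t=6.500: state=(1.304, 1.374)
t=7.000: state=(1.224, 1.437)
t=7.500: state=(1.135, 1.492)
t=8.000: state=(1.033, 1.539)
t=8.500: state=(0.914, 1.577)
t=9.000: state=(0.766, 1.606)
t=9.140: state=(0.717, 1.612)
compare at T: v=0.717, w=1.612

largest component: w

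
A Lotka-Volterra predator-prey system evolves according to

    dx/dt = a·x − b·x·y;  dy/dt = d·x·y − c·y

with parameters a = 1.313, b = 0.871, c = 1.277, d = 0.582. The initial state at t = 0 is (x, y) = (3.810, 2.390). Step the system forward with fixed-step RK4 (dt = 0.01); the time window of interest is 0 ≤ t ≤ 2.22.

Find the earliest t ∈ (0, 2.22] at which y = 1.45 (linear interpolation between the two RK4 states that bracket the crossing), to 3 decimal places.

t=0.000: state=(3.810, 2.390)
step 1 (dt=0.01): k1=(-2.929, 2.248), k2=(-2.955, 2.238), k3=(-2.954, 2.237), k4=(-2.980, 2.227); state += dt/6·(k1+2k2+2k3+k4)
t=0.010: state=(3.780, 2.412)
t=0.020: state=(3.750, 2.435)
t=0.030: state=(3.720, 2.456)
continuing one RK4 step at a time; state shown every 10 steps (Δt=0.1):
t=0.100: state=(3.495, 2.602)
t=0.200: state=(3.152, 2.779)
t=0.300: state=(2.804, 2.909)
t=0.400: state=(2.473, 2.985)
t=0.500: state=(2.171, 3.007)
t=0.600: state=(1.907, 2.979)
t=0.700: state=(1.682, 2.910)
t=0.800: state=(1.495, 2.809)
t=0.900: state=(1.342, 2.684)
t=1.000: state=(1.219, 2.545)
t=1.100: state=(1.120, 2.397)
t=1.200: state=(1.044, 2.247)
t=1.300: state=(0.985, 2.098)
t=1.400: state=(0.942, 1.953)
t=1.500: state=(0.911, 1.814)
t=1.600: state=(0.893, 1.682)
t=1.700: state=(0.884, 1.559)
t=1.790: state=(0.884, 1.455)
next step: t=1.800: state=(0.884, 1.444) — y has crossed 1.45
linear interpolation between t=1.790 (1.45546) and t=1.800 (1.44440) → t≈1.795

t = 1.795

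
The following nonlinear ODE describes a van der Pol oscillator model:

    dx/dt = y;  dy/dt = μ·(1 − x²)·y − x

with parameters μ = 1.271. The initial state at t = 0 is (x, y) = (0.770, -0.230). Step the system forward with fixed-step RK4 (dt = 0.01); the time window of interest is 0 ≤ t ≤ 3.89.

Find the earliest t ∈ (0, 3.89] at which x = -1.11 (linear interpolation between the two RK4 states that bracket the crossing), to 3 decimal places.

t = 1.565

t=0.000: state=(0.770, -0.230)
step 1 (dt=0.01): k1=(-0.230, -0.889), k2=(-0.234, -0.891), k3=(-0.234, -0.891), k4=(-0.239, -0.892); state += dt/6·(k1+2k2+2k3+k4)
t=0.010: state=(0.768, -0.239)
t=0.020: state=(0.765, -0.248)
t=0.030: state=(0.763, -0.257)
continuing one RK4 step at a time; state shown every 20 steps (Δt=0.2):
t=0.200: state=(0.706, -0.415)
t=0.400: state=(0.602, -0.622)
t=0.600: state=(0.455, -0.863)
t=0.800: state=(0.254, -1.158)
t=1.000: state=(-0.013, -1.515)
t=1.200: state=(-0.354, -1.894)
t=1.400: state=(-0.761, -2.133)
t=1.560: state=(-1.099, -2.038)
next step: t=1.570: state=(-1.120, -2.021) — x has crossed -1.11
linear interpolation between t=1.560 (-1.09949) and t=1.570 (-1.11979) → t≈1.565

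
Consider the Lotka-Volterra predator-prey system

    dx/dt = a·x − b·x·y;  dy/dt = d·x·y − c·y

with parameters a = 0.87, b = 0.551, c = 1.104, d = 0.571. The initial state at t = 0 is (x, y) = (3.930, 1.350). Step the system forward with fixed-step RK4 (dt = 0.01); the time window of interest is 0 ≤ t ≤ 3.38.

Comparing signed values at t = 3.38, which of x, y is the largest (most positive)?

largest component: y

t=0.000: state=(3.930, 1.350)
step 1 (dt=0.01): k1=(0.496, 1.539), k2=(0.479, 1.550), k3=(0.479, 1.550), k4=(0.463, 1.560); state += dt/6·(k1+2k2+2k3+k4)
t=0.010: state=(3.935, 1.365)
t=0.020: state=(3.939, 1.381)
t=0.030: state=(3.943, 1.397)
continuing one RK4 step at a time; state shown every 20 steps (Δt=0.2):
t=0.200: state=(3.956, 1.701)
t=0.400: state=(3.815, 2.129)
t=0.600: state=(3.499, 2.596)
t=0.800: state=(3.052, 3.029)
t=1.000: state=(2.553, 3.346)
t=1.200: state=(2.081, 3.493)
t=1.400: state=(1.685, 3.470)
t=1.600: state=(1.378, 3.312)
t=1.800: state=(1.154, 3.067)
t=2.000: state=(0.995, 2.779)
t=2.200: state=(0.886, 2.480)
t=2.400: state=(0.815, 2.190)
t=2.600: state=(0.774, 1.923)
t=2.800: state=(0.755, 1.682)
t=3.000: state=(0.755, 1.470)
t=3.200: state=(0.772, 1.286)
t=3.380: state=(0.801, 1.143)
compare at T: x=0.801, y=1.143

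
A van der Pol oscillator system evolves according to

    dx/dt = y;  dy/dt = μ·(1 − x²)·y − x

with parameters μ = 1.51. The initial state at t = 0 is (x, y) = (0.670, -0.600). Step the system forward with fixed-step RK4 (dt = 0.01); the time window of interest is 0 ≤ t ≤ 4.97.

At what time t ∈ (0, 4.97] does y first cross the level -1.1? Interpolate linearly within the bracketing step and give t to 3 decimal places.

t = 0.347

t=0.000: state=(0.670, -0.600)
step 1 (dt=0.01): k1=(-0.600, -1.169), k2=(-0.606, -1.175), k3=(-0.606, -1.175), k4=(-0.612, -1.180); state += dt/6·(k1+2k2+2k3+k4)
t=0.010: state=(0.664, -0.612)
t=0.020: state=(0.658, -0.624)
t=0.030: state=(0.651, -0.636)
continuing one RK4 step at a time; state shown every 20 steps (Δt=0.2):
t=0.200: state=(0.525, -0.861)
t=0.340: state=(0.389, -1.087)
next step: t=0.350: state=(0.378, -1.105) — y has crossed -1.1
linear interpolation between t=0.340 (-1.08719) and t=0.350 (-1.10514) → t≈0.347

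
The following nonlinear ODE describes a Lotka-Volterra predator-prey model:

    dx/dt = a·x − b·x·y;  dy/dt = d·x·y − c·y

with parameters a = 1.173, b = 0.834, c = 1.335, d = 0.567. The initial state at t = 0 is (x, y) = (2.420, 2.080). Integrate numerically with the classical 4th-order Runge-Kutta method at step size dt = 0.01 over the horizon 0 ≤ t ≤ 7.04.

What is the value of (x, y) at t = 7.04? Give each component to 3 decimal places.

(x, y) = (1.705, 1.068)

t=0.000: state=(2.420, 2.080)
step 1 (dt=0.01): k1=(-1.359, 0.077), k2=(-1.356, 0.069), k3=(-1.356, 0.069), k4=(-1.353, 0.061); state += dt/6·(k1+2k2+2k3+k4)
t=0.010: state=(2.406, 2.081)
t=0.020: state=(2.393, 2.081)
t=0.030: state=(2.380, 2.082)
continuing one RK4 step at a time; state shown every 25 steps (Δt=0.25):
t=0.250: state=(2.106, 2.052)
t=0.500: state=(1.859, 1.945)
t=0.750: state=(1.688, 1.789)
t=1.000: state=(1.587, 1.615)
t=1.250: state=(1.547, 1.444)
t=1.500: state=(1.561, 1.288)
t=1.750: state=(1.623, 1.155)
t=2.000: state=(1.730, 1.049)
t=2.250: state=(1.880, 0.970)
t=2.500: state=(2.071, 0.919)
t=2.750: state=(2.300, 0.897)
t=3.000: state=(2.556, 0.906)
t=3.250: state=(2.827, 0.950)
t=3.500: state=(3.084, 1.035)
t=3.750: state=(3.290, 1.165)
t=4.000: state=(3.399, 1.343)
t=4.250: state=(3.370, 1.557)
t=4.500: state=(3.190, 1.778)
t=4.750: state=(2.894, 1.962)
t=5.000: state=(2.545, 2.066)
t=5.250: state=(2.213, 2.073)
t=5.500: state=(1.940, 1.991)
t=5.750: state=(1.741, 1.849)
t=6.000: state=(1.616, 1.679)
t=6.250: state=(1.555, 1.504)
t=6.500: state=(1.550, 1.342)
t=6.750: state=(1.595, 1.200)
t=7.000: state=(1.686, 1.084)
t=7.040: state=(1.705, 1.068)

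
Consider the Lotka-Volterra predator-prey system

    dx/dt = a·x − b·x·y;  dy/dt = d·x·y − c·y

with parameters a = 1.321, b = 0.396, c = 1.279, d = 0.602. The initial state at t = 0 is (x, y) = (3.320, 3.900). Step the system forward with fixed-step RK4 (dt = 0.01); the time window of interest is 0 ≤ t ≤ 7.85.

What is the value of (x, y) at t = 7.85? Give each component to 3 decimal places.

(x, y) = (1.554, 2.157)

t=0.000: state=(3.320, 3.900)
step 1 (dt=0.01): k1=(-0.742, 2.807), k2=(-0.759, 2.808), k3=(-0.759, 2.808), k4=(-0.777, 2.809); state += dt/6·(k1+2k2+2k3+k4)
t=0.010: state=(3.312, 3.928)
t=0.020: state=(3.304, 3.956)
t=0.030: state=(3.296, 3.984)
continuing one RK4 step at a time; state shown every 50 steps (Δt=0.5):
t=0.500: state=(2.610, 5.092)
t=1.000: state=(1.790, 5.173)
t=1.500: state=(1.341, 4.329)
t=2.000: state=(1.218, 3.335)
t=2.500: state=(1.321, 2.566)
t=3.000: state=(1.620, 2.097)
t=3.500: state=(2.115, 1.932)
t=4.000: state=(2.761, 2.118)
t=4.500: state=(3.314, 2.810)
t=5.000: state=(3.266, 4.077)
t=5.500: state=(2.495, 5.175)
t=6.000: state=(1.711, 5.100)
t=6.500: state=(1.311, 4.200)
t=7.000: state=(1.220, 3.223)
t=7.500: state=(1.348, 2.490)
t=7.850: state=(1.554, 2.157)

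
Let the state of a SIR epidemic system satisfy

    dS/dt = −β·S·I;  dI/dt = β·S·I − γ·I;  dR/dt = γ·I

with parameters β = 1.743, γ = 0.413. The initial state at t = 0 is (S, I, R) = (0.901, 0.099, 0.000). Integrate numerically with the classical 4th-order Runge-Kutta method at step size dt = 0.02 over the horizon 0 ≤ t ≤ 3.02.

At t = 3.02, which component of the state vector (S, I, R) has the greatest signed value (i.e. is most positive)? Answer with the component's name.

t=0.000: state=(0.901, 0.099, 0.000)
step 1 (dt=0.02): k1=(-0.155, 0.115, 0.041), k2=(-0.157, 0.116, 0.041), k3=(-0.157, 0.116, 0.041), k4=(-0.159, 0.117, 0.042); state += dt/6·(k1+2k2+2k3+k4)
t=0.020: state=(0.898, 0.101, 0.001)
t=0.040: state=(0.895, 0.104, 0.002)
t=0.060: state=(0.891, 0.106, 0.003)
continuing one RK4 step at a time; state shown every 5 steps (Δt=0.1):
t=0.100: state=(0.885, 0.111, 0.004)
t=0.200: state=(0.867, 0.124, 0.009)
t=0.300: state=(0.847, 0.138, 0.015)
t=0.400: state=(0.826, 0.153, 0.021)
t=0.500: state=(0.803, 0.170, 0.027)
t=0.600: state=(0.778, 0.187, 0.035)
t=0.700: state=(0.752, 0.205, 0.043)
t=0.800: state=(0.725, 0.224, 0.052)
t=0.900: state=(0.696, 0.243, 0.061)
t=1.000: state=(0.666, 0.262, 0.072)
t=1.100: state=(0.635, 0.282, 0.083)
t=1.200: state=(0.604, 0.302, 0.095)
t=1.300: state=(0.572, 0.321, 0.108)
t=1.400: state=(0.540, 0.339, 0.121)
t=1.500: state=(0.508, 0.356, 0.136)
t=1.600: state=(0.477, 0.372, 0.151)
t=1.700: state=(0.446, 0.387, 0.167)
t=1.800: state=(0.417, 0.401, 0.183)
t=1.900: state=(0.388, 0.412, 0.200)
t=2.000: state=(0.361, 0.422, 0.217)
t=2.100: state=(0.335, 0.431, 0.234)
t=2.200: state=(0.311, 0.437, 0.252)
t=2.300: state=(0.288, 0.442, 0.271)
t=2.400: state=(0.266, 0.445, 0.289)
t=2.500: state=(0.246, 0.446, 0.307)
t=2.600: state=(0.228, 0.446, 0.326)
t=2.700: state=(0.211, 0.445, 0.344)
t=2.800: state=(0.195, 0.442, 0.362)
t=2.900: state=(0.181, 0.439, 0.381)
t=3.000: state=(0.168, 0.434, 0.399)
t=3.020: state=(0.165, 0.433, 0.402)
compare at T: S=0.165, I=0.433, R=0.402

largest component: I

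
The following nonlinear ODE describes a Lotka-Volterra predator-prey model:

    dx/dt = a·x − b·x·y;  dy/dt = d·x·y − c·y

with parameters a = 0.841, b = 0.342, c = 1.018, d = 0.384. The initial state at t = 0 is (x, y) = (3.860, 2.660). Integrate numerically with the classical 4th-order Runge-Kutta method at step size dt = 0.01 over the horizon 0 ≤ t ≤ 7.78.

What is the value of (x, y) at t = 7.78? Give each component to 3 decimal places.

t=0.000: state=(3.860, 2.660)
step 1 (dt=0.01): k1=(-0.265, 1.235), k2=(-0.273, 1.236), k3=(-0.273, 1.236), k4=(-0.281, 1.238); state += dt/6·(k1+2k2+2k3+k4)
t=0.010: state=(3.857, 2.672)
t=0.020: state=(3.854, 2.685)
t=0.030: state=(3.851, 2.697)
continuing one RK4 step at a time; state shown every 50 steps (Δt=0.5):
t=0.500: state=(3.537, 3.271)
t=1.000: state=(2.959, 3.676)
t=1.500: state=(2.387, 3.684)
t=2.000: state=(1.984, 3.359)
t=2.500: state=(1.770, 2.887)
t=3.000: state=(1.713, 2.419)
t=3.500: state=(1.786, 2.030)
t=4.000: state=(1.972, 1.748)
t=4.500: state=(2.264, 1.575)
t=5.000: state=(2.651, 1.515)
t=5.500: state=(3.104, 1.582)
t=6.000: state=(3.548, 1.802)
t=6.500: state=(3.844, 2.211)
t=7.000: state=(3.823, 2.791)
t=7.500: state=(3.428, 3.383)
t=7.780: state=(3.100, 3.615)

(x, y) = (3.100, 3.615)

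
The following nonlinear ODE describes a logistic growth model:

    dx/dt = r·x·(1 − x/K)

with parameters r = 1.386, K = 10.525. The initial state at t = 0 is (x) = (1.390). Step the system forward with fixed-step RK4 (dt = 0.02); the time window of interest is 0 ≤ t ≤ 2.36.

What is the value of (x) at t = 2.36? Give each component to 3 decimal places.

t=0.000: state=(1.390)
step 1 (dt=0.02): k1=(1.672), k2=(1.689), k3=(1.689), k4=(1.706); state += dt/6·(k1+2k2+2k3+k4)
t=0.020: state=(1.424)
t=0.040: state=(1.458)
t=0.060: state=(1.493)
continuing one RK4 step at a time; state shown every 5 steps (Δt=0.1):
t=0.100: state=(1.566)
t=0.200: state=(1.760)
t=0.300: state=(1.972)
t=0.400: state=(2.204)
t=0.500: state=(2.455)
t=0.600: state=(2.726)
t=0.700: state=(3.015)
t=0.800: state=(3.322)
t=0.900: state=(3.645)
t=1.000: state=(3.982)
t=1.100: state=(4.330)
t=1.200: state=(4.687)
t=1.300: state=(5.049)
t=1.400: state=(5.414)
t=1.500: state=(5.777)
t=1.600: state=(6.135)
t=1.700: state=(6.485)
t=1.800: state=(6.824)
t=1.900: state=(7.150)
t=2.000: state=(7.459)
t=2.100: state=(7.752)
t=2.200: state=(8.025)
t=2.300: state=(8.280)
t=2.360: state=(8.423)

(x) = (8.423)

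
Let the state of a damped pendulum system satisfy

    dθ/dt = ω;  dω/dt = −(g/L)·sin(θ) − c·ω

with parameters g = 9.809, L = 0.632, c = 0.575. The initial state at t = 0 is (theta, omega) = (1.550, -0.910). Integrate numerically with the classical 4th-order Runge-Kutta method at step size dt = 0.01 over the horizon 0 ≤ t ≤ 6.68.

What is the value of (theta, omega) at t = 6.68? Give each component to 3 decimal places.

(theta, omega) = (0.207, -0.270)

t=0.000: state=(1.550, -0.910)
step 1 (dt=0.01): k1=(-0.910, -14.994), k2=(-0.985, -14.949), k3=(-0.985, -14.949), k4=(-1.059, -14.904); state += dt/6·(k1+2k2+2k3+k4)
t=0.010: state=(1.540, -1.059)
t=0.020: state=(1.529, -1.208)
t=0.030: state=(1.516, -1.356)
continuing one RK4 step at a time; state shown every 25 steps (Δt=0.25):
t=0.250: state=(0.887, -4.184)
t=0.500: state=(-0.301, -4.588)
t=0.750: state=(-1.101, -1.509)
t=1.000: state=(-1.030, 1.971)
t=1.250: state=(-0.242, 3.884)
t=1.500: state=(0.628, 2.558)
t=1.750: state=(0.898, -0.442)
t=2.000: state=(0.464, -2.760)
t=2.250: state=(-0.276, -2.685)
t=2.500: state=(-0.695, -0.490)
t=2.750: state=(-0.517, 1.765)
t=3.000: state=(0.047, 2.380)
t=3.250: state=(0.498, 0.976)
t=3.500: state=(0.488, -0.996)
t=3.750: state=(0.088, -1.934)
t=4.000: state=(-0.331, -1.164)
t=4.250: state=(-0.423, 0.439)
t=4.500: state=(-0.160, 1.481)
t=4.750: state=(0.200, 1.170)
t=5.000: state=(0.347, -0.058)
t=5.250: state=(0.190, -1.075)
t=5.500: state=(-0.103, -1.074)
t=5.750: state=(-0.271, -0.185)
t=6.000: state=(-0.193, 0.736)
t=6.250: state=(0.034, 0.929)
t=6.500: state=(0.203, 0.325)
t=6.680: state=(0.207, -0.270)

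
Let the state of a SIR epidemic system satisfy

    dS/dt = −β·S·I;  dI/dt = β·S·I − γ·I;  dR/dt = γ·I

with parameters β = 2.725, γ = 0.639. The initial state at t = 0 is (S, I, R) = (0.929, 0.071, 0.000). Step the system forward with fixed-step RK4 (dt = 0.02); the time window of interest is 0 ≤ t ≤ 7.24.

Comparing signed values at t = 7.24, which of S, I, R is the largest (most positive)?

t=0.000: state=(0.929, 0.071, 0.000)
step 1 (dt=0.02): k1=(-0.180, 0.134, 0.045), k2=(-0.183, 0.137, 0.046), k3=(-0.183, 0.137, 0.046), k4=(-0.186, 0.139, 0.047); state += dt/6·(k1+2k2+2k3+k4)
t=0.020: state=(0.925, 0.074, 0.001)
t=0.040: state=(0.922, 0.077, 0.002)
t=0.060: state=(0.918, 0.079, 0.003)
continuing one RK4 step at a time; state shown every 25 steps (Δt=0.5):
t=0.500: state=(0.795, 0.169, 0.037)
t=1.000: state=(0.573, 0.314, 0.113)
t=1.500: state=(0.344, 0.423, 0.233)
t=2.000: state=(0.189, 0.438, 0.373)
t=2.500: state=(0.107, 0.387, 0.506)
t=3.000: state=(0.067, 0.315, 0.618)
t=3.500: state=(0.045, 0.247, 0.708)
t=4.000: state=(0.034, 0.189, 0.777)
t=4.500: state=(0.027, 0.143, 0.830)
t=5.000: state=(0.023, 0.108, 0.870)
t=5.500: state=(0.020, 0.080, 0.899)
t=6.000: state=(0.018, 0.060, 0.922)
t=6.500: state=(0.017, 0.045, 0.938)
t=7.000: state=(0.016, 0.033, 0.951)
t=7.240: state=(0.016, 0.029, 0.955)
compare at T: S=0.016, I=0.029, R=0.955

largest component: R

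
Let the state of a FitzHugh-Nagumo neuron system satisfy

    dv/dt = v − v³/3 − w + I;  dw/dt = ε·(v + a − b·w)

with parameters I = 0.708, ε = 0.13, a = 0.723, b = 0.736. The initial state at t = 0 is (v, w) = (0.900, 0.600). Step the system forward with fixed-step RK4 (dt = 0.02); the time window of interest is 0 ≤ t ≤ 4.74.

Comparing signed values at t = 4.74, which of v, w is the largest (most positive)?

largest component: w

t=0.000: state=(0.900, 0.600)
step 1 (dt=0.02): k1=(0.765, 0.154), k2=(0.765, 0.154), k3=(0.765, 0.154), k4=(0.765, 0.155); state += dt/6·(k1+2k2+2k3+k4)
t=0.020: state=(0.915, 0.603)
t=0.040: state=(0.931, 0.606)
t=0.060: state=(0.946, 0.609)
continuing one RK4 step at a time; state shown every 10 steps (Δt=0.2):
t=0.200: state=(1.051, 0.632)
t=0.400: state=(1.193, 0.668)
t=0.600: state=(1.316, 0.706)
t=0.800: state=(1.415, 0.747)
t=1.000: state=(1.489, 0.789)
t=1.200: state=(1.539, 0.831)
t=1.400: state=(1.570, 0.874)
t=1.600: state=(1.586, 0.917)
t=1.800: state=(1.590, 0.959)
t=2.000: state=(1.586, 1.001)
t=2.200: state=(1.576, 1.041)
t=2.400: state=(1.562, 1.080)
t=2.600: state=(1.544, 1.118)
t=2.800: state=(1.525, 1.155)
t=3.000: state=(1.503, 1.191)
t=3.200: state=(1.480, 1.225)
t=3.400: state=(1.456, 1.259)
t=3.600: state=(1.431, 1.291)
t=3.800: state=(1.405, 1.321)
t=4.000: state=(1.378, 1.351)
t=4.200: state=(1.350, 1.379)
t=4.400: state=(1.321, 1.406)
t=4.600: state=(1.292, 1.431)
t=4.740: state=(1.271, 1.448)
compare at T: v=1.271, w=1.448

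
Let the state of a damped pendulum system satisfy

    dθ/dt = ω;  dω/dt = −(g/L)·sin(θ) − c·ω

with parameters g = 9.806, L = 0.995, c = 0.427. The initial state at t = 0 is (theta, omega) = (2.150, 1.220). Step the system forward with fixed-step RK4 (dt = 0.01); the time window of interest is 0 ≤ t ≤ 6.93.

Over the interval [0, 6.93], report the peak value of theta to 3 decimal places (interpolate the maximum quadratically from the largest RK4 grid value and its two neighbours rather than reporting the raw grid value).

t=0.000: state=(2.150, 1.220)
step 1 (dt=0.01): k1=(1.220, -8.769), k2=(1.176, -8.717), k3=(1.176, -8.718), k4=(1.133, -8.668); state += dt/6·(k1+2k2+2k3+k4)
t=0.010: state=(2.162, 1.133)
t=0.020: state=(2.173, 1.047)
t=0.030: state=(2.183, 0.961)
continuing one RK4 step at a time; state shown every 25 steps (Δt=0.25):
t=0.250: state=(2.200, -0.769)
t=0.500: state=(1.762, -2.780)
t=0.750: state=(0.813, -4.677)
t=1.000: state=(-0.408, -4.618)
t=1.250: state=(-1.304, -2.363)
t=1.500: state=(-1.570, 0.199)
t=1.750: state=(-1.227, 2.484)
t=2.000: state=(-0.396, 3.914)
t=2.250: state=(0.552, 3.294)
t=2.500: state=(1.124, 1.172)
t=2.750: state=(1.128, -1.101)
t=3.000: state=(0.619, -2.807)
t=3.250: state=(-0.151, -3.047)
t=3.500: state=(-0.763, -1.651)
t=3.750: state=(-0.930, 0.329)
t=4.000: state=(-0.626, 1.981)
t=4.250: state=(-0.031, 2.538)
t=4.500: state=(0.520, 1.670)
t=4.750: state=(0.742, 0.059)
t=5.000: state=(0.561, -1.416)
t=5.250: state=(0.105, -2.050)
t=5.500: state=(-0.363, -1.508)
t=5.750: state=(-0.587, -0.229)
t=6.000: state=(-0.479, 1.032)
t=6.250: state=(-0.126, 1.643)
t=6.500: state=(0.260, 1.296)
t=6.750: state=(0.466, 0.287)
t=6.930: state=(0.445, -0.503)
largest grid value and its neighbours: theta(0.140)=2.23889, theta(0.150)=2.23923, theta(0.160)=2.23881
parabola through these three points peaks at t≈0.149 with theta≈2.23924

max theta = 2.239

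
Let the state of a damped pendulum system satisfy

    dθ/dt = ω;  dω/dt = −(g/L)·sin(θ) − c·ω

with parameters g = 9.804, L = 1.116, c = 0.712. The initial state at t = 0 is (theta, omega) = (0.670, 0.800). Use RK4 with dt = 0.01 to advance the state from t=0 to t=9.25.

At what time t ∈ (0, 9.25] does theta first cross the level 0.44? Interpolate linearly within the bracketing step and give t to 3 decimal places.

t=0.000: state=(0.670, 0.800)
step 1 (dt=0.01): k1=(0.800, -6.025), k2=(0.770, -6.031), k3=(0.770, -6.030), k4=(0.740, -6.035); state += dt/6·(k1+2k2+2k3+k4)
t=0.010: state=(0.678, 0.740)
t=0.020: state=(0.685, 0.679)
t=0.030: state=(0.691, 0.619)
t=0.460: state=(0.453, -1.489)
next step: t=0.470: state=(0.438, -1.516) — theta has crossed 0.44
linear interpolation between t=0.460 (0.45336) and t=0.470 (0.43834) → t≈0.469

t = 0.469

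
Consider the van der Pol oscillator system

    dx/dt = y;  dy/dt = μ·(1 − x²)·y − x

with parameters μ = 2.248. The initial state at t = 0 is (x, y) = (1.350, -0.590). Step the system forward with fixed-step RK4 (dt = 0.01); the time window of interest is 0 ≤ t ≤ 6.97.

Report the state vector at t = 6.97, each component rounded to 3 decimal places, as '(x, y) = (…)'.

t=0.000: state=(1.350, -0.590)
step 1 (dt=0.01): k1=(-0.590, -0.259), k2=(-0.591, -0.264), k3=(-0.591, -0.264), k4=(-0.593, -0.270); state += dt/6·(k1+2k2+2k3+k4)
t=0.010: state=(1.344, -0.593)
t=0.020: state=(1.338, -0.595)
t=0.030: state=(1.332, -0.598)
continuing one RK4 step at a time; state shown every 25 steps (Δt=0.25):
t=0.250: state=(1.192, -0.689)
t=0.500: state=(0.999, -0.875)
t=0.750: state=(0.740, -1.233)
t=1.000: state=(0.350, -1.978)
t=1.250: state=(-0.311, -3.422)
t=1.500: state=(-1.292, -3.836)
t=1.750: state=(-1.920, -1.143)
t=2.000: state=(-2.023, 0.026)
t=2.250: state=(-1.982, 0.247)
t=2.500: state=(-1.913, 0.299)
t=2.750: state=(-1.834, 0.326)
t=3.000: state=(-1.750, 0.353)
t=3.250: state=(-1.658, 0.385)
t=3.500: state=(-1.556, 0.427)
t=3.750: state=(-1.443, 0.483)
t=4.000: state=(-1.313, 0.565)
t=4.250: state=(-1.157, 0.690)
t=4.500: state=(-0.961, 0.901)
t=4.750: state=(-0.692, 1.297)
t=5.000: state=(-0.277, 2.123)
t=5.250: state=(0.432, 3.629)
t=5.500: state=(1.416, 3.544)
t=5.750: state=(1.952, 0.870)
t=6.000: state=(2.019, -0.080)
t=6.250: state=(1.971, -0.258)
t=6.500: state=(1.900, -0.303)
t=6.750: state=(1.821, -0.330)
t=6.970: state=(1.746, -0.354)

(x, y) = (1.746, -0.354)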